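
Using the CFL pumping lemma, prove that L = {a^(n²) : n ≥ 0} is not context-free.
Assume for contradiction that L is context-free, and let p ≥ 1 be the pumping length given by the pumping lemma for CFLs.
Choose s = a^(p²). Then s ∈ L and |s| = p² ≥ p.
By the CFL pumping lemma, s = uvxyz for some u, v, x, y, z with |vxy| ≤ p, |vy| ≥ 1, and uv^i xy^i z ∈ L for every i ≥ 0.
All symbols are a's, so only lengths matter: let k = |vy|, with 1 ≤ k ≤ |vxy| ≤ p.

Take i = 2: |uv²xy²z| = p² + k, and p² < p² + k ≤ p² + p < (p + 1)².
So the length lies strictly between consecutive squares and is not a perfect square; uv²xy²z ∉ L.

This contradicts the CFL pumping lemma, which requires uv^i xy^i z ∈ L for all i ≥ 0.
Hence L = {a^(n²) : n ≥ 0} is not context-free. ∎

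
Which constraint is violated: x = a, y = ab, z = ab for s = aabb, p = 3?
Violated: xyz = s

The decomposition x = a, y = ab, z = ab for s = aabb with p = 3
violates the constraint: xyz = s

xyz = 'a' + 'ab' + 'ab' = 'aabab' ≠ 'aabb' = s. The decomposition doesn't reconstruct s.

Pumping lemma constraints:
1. xyz = s (decomposition is valid)
2. |xy| ≤ p
3. |y| > 0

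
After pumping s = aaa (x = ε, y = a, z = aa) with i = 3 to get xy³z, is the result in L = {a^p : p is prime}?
Yes

xy³z = ε · aaa · aa = aaaaa.
aaaaa has length 5, which is prime, so it is in L.
(A single pumped string landing in L is not a contradiction by itself; a non-regularity proof needs some i for which xy^i z ∉ L, for every admissible decomposition.)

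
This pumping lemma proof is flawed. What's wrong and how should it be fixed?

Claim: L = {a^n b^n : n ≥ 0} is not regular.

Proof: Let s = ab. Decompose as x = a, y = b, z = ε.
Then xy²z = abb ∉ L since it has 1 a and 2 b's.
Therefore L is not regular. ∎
Error: The string s = ab might be shorter than the pumping length p.

Correction: Choose s = a^p b^p to ensure |s| ≥ p. Also, the decomposition is wrong: with |xy| ≤ p, y cannot include b's when s starts with p a's.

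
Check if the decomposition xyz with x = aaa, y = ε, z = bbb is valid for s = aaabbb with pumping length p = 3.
Violated: |y| > 0

The decomposition x = aaa, y = ε, z = bbb for s = aaabbb with p = 3
violates the constraint: |y| > 0

|y| = 0, but the pumping lemma requires |y| > 0 (y must be non-empty).

Pumping lemma constraints:
1. xyz = s (decomposition is valid)
2. |xy| ≤ p
3. |y| > 0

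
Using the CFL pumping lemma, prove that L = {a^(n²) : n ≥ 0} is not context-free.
Assume for contradiction that L is context-free, and let p ≥ 1 be the pumping length given by the pumping lemma for CFLs.
Choose s = a^(p²). Then s ∈ L and |s| = p² ≥ p.
By the CFL pumping lemma, s = uvxyz for some u, v, x, y, z with |vxy| ≤ p, |vy| ≥ 1, and uv^i xy^i z ∈ L for every i ≥ 0.
All symbols are a's, so only lengths matter: let k = |vy|, with 1 ≤ k ≤ |vxy| ≤ p.

Take i = 2: |uv²xy²z| = p² + k, and p² < p² + k ≤ p² + p < (p + 1)².
So the length lies strictly between consecutive squares and is not a perfect square; uv²xy²z ∉ L.

This contradicts the CFL pumping lemma, which requires uv^i xy^i z ∈ L for all i ≥ 0.
Hence L = {a^(n²) : n ≥ 0} is not context-free. ∎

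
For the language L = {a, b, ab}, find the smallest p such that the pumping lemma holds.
p = 3

For a finite language L, the pumping lemma holds vacuously if p > max|s| for s ∈ L.

The longest string in L = {a, b, ab} has length 2.
If p = 3, then no string s ∈ L has |s| ≥ p, so the condition is vacuously true.

The minimum pumping length is p = 3.

Why no smaller p works: for any p ≤ 2, the longest string s ∈ L has |s| = 2 ≥ p, so it would
have to be pumpable; but pumping up (i = 2, 3, ...) produces ever longer strings, which cannot all lie in the
finite language L. So the pumping property fails for every p ≤ 2.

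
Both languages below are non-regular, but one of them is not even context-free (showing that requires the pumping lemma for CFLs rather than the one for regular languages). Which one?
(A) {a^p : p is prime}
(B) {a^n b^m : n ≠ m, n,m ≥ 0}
(A) {a^p : p is prime}

(A) {a^p : p is prime} requires the CFL pumping lemma.

- {a^n b^m : n ≠ m, n,m ≥ 0} is context-free (but not regular)
  • Can be shown non-regular with the regular pumping lemma
  • After pumping a's, we can make n = m

- {a^p : p is prime} is NOT context-free
  • Requires the CFL pumping lemma to prove
  • The CFL pumping lemma also fails because prime gaps are unbounded

The CFL pumping lemma is "stronger" in that it can prove non-membership
in the larger class of context-free languages.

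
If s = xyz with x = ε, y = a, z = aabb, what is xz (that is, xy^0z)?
aabb

Given x = '', y = 'a', z = 'aabb' and i = 0:

xy^0z = x + y·y·...·y (0 times) + z
       = '' + 'a'^0 + 'aabb'
       = '' + '' + 'aabb'
       = 'aabb'

The pumped string is 'aabb' with length 4.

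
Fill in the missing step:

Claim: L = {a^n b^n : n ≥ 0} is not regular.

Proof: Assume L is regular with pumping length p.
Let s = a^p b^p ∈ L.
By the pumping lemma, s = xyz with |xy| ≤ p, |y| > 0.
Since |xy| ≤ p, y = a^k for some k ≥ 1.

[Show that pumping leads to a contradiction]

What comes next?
Consider xy²z = a^(p+k) b^p.

Since k ≥ 1, we have p + k > p.
So xy²z has more a's than b's: (p+k) a's vs p b's.
This means xy²z ∉ L because a^n b^n requires equal counts.

This contradicts the pumping lemma which states xy²z ∈ L.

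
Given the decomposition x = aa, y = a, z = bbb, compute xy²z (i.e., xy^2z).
aaaabbb

Given x = 'aa', y = 'a', z = 'bbb' and i = 2:

xy^2z = x + y·y·...·y (2 times) + z
       = 'aa' + 'a'^2 + 'bbb'
       = 'aa' + 'aa' + 'bbb'
       = 'aaaabbb'

The pumped string is 'aaaabbb' with length 7.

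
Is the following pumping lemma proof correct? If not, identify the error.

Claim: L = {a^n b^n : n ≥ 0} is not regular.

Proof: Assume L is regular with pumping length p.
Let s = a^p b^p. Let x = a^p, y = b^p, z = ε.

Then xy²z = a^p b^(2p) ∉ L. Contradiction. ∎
The proof is INCORRECT.

Error: The decomposition violates |xy| ≤ p.
With x = a^p and y = b^p, we have |xy| = 2p > p.
The pumping lemma requires |xy| ≤ p, so y must be within the first p characters.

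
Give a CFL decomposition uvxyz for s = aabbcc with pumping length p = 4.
u='a', v='a', x='bb', y='c', z='c'

For s = aabbcc with pumping length p = 4:

One valid decomposition:
- u = 'a'
- v = 'a'
- x = 'bb'
- y = 'c'
- z = 'c'

Verification:
- uvxyz = 'a' + 'a' + 'bb' + 'c' + 'c' = aabbcc ✓
- |vxy| = |'abbc'| = 4 ≤ 4 ✓
- |vy| = |'ac'| = 2 > 0 ✓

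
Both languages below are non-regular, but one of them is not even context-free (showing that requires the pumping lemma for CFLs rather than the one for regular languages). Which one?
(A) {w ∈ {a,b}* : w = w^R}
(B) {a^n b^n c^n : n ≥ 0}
(B) {a^n b^n c^n : n ≥ 0}

(B) {a^n b^n c^n : n ≥ 0} requires the CFL pumping lemma.

- {w ∈ {a,b}* : w = w^R} is context-free (but not regular)
  • Can be shown non-regular with the regular pumping lemma
  • After pumping, the string is no longer symmetric

- {a^n b^n c^n : n ≥ 0} is NOT context-free
  • Requires the CFL pumping lemma to prove
  • Cannot maintain three equal counts simultaneously

The CFL pumping lemma is "stronger" in that it can prove non-membership
in the larger class of context-free languages.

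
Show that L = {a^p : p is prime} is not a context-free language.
Assume for contradiction that L is context-free, and let p ≥ 1 be the pumping length given by the pumping lemma for CFLs.
Choose a prime q with q ≥ p and let s = a^q. Then s ∈ L and |s| = q ≥ p.
By the CFL pumping lemma, s = uvxyz for some u, v, x, y, z with |vxy| ≤ p, |vy| ≥ 1, and uv^i xy^i z ∈ L for every i ≥ 0.
All symbols are a's, so only lengths matter: let k = |vy|, with 1 ≤ k ≤ p. Then |uv^i xy^i z| = q + (i − 1)k.

Take i = q + 1: the length is q + qk = q(k + 1).
Both factors satisfy q ≥ 2 and k + 1 ≥ 2, so q(k + 1) is composite and uv^(q+1) xy^(q+1) z ∉ L.

This contradicts the CFL pumping lemma, which requires uv^i xy^i z ∈ L for all i ≥ 0.
Hence L = {a^p : p is prime} is not context-free. ∎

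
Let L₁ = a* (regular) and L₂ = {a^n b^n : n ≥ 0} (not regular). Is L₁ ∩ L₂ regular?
Yes — L₁ ∩ L₂ is regular.

A string of a* contains no b's, and the only string of {a^n b^n} with no b's is ε (n = 0). So L₁ ∩ L₂ = {ε}, a finite language, which is regular.

Note that the bare facts "L₁ regular, L₂ non-regular" do not settle the question by themselves: the closure of regular languages under ∪, ∩, complement and difference applies only when BOTH operands are regular. With a non-regular operand the result can come out regular or non-regular depending on the specific languages, so one has to work out L₁ ∩ L₂ for this particular pair, as above.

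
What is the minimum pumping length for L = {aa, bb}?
p = 3

For a finite language L, the pumping lemma holds vacuously if p > max|s| for s ∈ L.

The longest string in L = {aa, bb} has length 2.
If p = 3, then no string s ∈ L has |s| ≥ p, so the condition is vacuously true.

The minimum pumping length is p = 3.

Why no smaller p works: for any p ≤ 2, the longest string s ∈ L has |s| = 2 ≥ p, so it would
have to be pumpable; but pumping up (i = 2, 3, ...) produces ever longer strings, which cannot all lie in the
finite language L. So the pumping property fails for every p ≤ 2.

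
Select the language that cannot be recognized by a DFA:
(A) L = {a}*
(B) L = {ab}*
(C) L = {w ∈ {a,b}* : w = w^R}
(C) {w ∈ {a,b}* : w = w^R}

(C) L = {w ∈ {a,b}* : w = w^R} is NOT regular.

The pumping lemma can be used to prove this:
After pumping, the string is no longer symmetric

The other languages are regular because they can be recognized by finite automata.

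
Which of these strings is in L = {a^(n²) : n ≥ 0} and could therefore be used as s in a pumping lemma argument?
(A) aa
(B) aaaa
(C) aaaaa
(B) aaaa

The pumping lemma is applied to a string s that lies in L, so first check membership of each option:
- (A) aa has length 2, strictly between 1² = 1 and 2² = 4, so it is not in L ✗
- (B) aaaa has length 4 = 2², a perfect square, so it is in L ✓
- (C) aaaaa has length 5, strictly between 2² = 4 and 3² = 9, so it is not in L ✗

Only (B) aaaa is in L, so it is the only candidate that could play the role of s.
(In a complete proof one picks s in terms of the pumping length p so that |s| ≥ p is guaranteed; a fixed string like aaaa illustrates the shape of such an s.)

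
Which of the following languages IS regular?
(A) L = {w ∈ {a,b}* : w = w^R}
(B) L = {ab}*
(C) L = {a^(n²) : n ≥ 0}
(B) {ab}*

(B) L = {ab}* is regular.

This can be recognized by a finite automaton (DFA/NFA).
Regular expressions like {ab}* define regular languages.

The other choices are not regular:
- {w ∈ {a,b}* : w = w^R}: After pumping, the string is no longer symmetric
- {a^(n²) : n ≥ 0}: After pumping, length is no longer a perfect square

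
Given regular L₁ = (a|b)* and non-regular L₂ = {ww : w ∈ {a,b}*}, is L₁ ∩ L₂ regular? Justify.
No — L₁ ∩ L₂ is not regular.

(a|b)* is all strings over {a,b}, so L₁ ∩ L₂ = {ww : w ∈ {a,b}*} = L₂ itself, which is not regular (pump s = a^p b a^p b).

Note that the bare facts "L₁ regular, L₂ non-regular" do not settle the question by themselves: the closure of regular languages under ∪, ∩, complement and difference applies only when BOTH operands are regular. With a non-regular operand the result can come out regular or non-regular depending on the specific languages, so one has to work out L₁ ∩ L₂ for this particular pair, as above.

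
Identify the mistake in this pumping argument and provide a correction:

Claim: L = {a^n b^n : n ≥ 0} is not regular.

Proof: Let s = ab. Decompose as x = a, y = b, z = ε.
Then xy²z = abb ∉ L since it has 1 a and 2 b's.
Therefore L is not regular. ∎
Error: The string s = ab might be shorter than the pumping length p.

Correction: Choose s = a^p b^p to ensure |s| ≥ p. Also, the decomposition is wrong: with |xy| ≤ p, y cannot include b's when s starts with p a's.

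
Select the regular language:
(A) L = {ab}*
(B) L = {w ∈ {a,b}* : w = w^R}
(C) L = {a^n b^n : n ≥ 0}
(A) {ab}*

(A) L = {ab}* is regular.

This can be recognized by a finite automaton (DFA/NFA).
Regular expressions like {ab}* define regular languages.

The other choices are not regular:
- {a^n b^n : n ≥ 0}: After pumping, the number of a's and b's become unequal
- {w ∈ {a,b}* : w = w^R}: After pumping, the string is no longer symmetric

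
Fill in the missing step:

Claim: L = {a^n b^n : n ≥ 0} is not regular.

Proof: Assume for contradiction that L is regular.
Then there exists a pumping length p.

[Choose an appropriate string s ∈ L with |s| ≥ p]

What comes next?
s = a^p b^p

This string is in L (has equal a's and b's) and has length 2p ≥ p.
Any decomposition xyz with |xy| ≤ p means y consists only of a's,
so pumping will unbalance the counts.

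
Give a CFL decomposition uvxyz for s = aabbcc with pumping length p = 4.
u='a', v='a', x='bb', y='c', z='c'

For s = aabbcc with pumping length p = 4:

One valid decomposition:
- u = 'a'
- v = 'a'
- x = 'bb'
- y = 'c'
- z = 'c'

Verification:
- uvxyz = 'a' + 'a' + 'bb' + 'c' + 'c' = aabbcc ✓
- |vxy| = |'abbc'| = 4 ≤ 4 ✓
- |vy| = |'ac'| = 2 > 0 ✓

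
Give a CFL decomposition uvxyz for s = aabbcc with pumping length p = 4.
u='a', v='a', x='bb', y='c', z='c'

For s = aabbcc with pumping length p = 4:

One valid decomposition:
- u = 'a'
- v = 'a'
- x = 'bb'
- y = 'c'
- z = 'c'

Verification:
- uvxyz = 'a' + 'a' + 'bb' + 'c' + 'c' = aabbcc ✓
- |vxy| = |'abbc'| = 4 ≤ 4 ✓
- |vy| = |'ac'| = 2 > 0 ✓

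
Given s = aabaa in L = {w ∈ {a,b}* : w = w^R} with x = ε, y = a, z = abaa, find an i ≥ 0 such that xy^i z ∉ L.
i = 0

xy⁰z = ε · ε · abaa = abaa; abaa reversed is aaba ≠ abaa, so it is not a palindrome and is not in L.
(Other choices also work, e.g. i = 2, 3; only i = 1 is guaranteed to stay in L since xy¹z = s.)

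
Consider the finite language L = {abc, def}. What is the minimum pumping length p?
p = 4

For a finite language L, the pumping lemma holds vacuously if p > max|s| for s ∈ L.

The longest string in L = {abc, def} has length 3.
If p = 4, then no string s ∈ L has |s| ≥ p, so the condition is vacuously true.

The minimum pumping length is p = 4.

Why no smaller p works: for any p ≤ 3, the longest string s ∈ L has |s| = 3 ≥ p, so it would
have to be pumpable; but pumping up (i = 2, 3, ...) produces ever longer strings, which cannot all lie in the
finite language L. So the pumping property fails for every p ≤ 3.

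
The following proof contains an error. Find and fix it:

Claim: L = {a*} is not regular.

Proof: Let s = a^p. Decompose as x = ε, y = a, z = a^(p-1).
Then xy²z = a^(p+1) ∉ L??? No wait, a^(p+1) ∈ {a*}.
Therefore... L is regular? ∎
Error: The proof attempts to show a*  is not regular, but a* IS regular!

Correction: a* is a regular language (recognized by a simple DFA with one accepting state and self-loop on 'a'). The pumping lemma can only prove non-regularity, not regularity. For regular languages, pumping always works.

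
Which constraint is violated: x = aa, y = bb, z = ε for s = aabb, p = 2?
Violated: |xy| ≤ p

The decomposition x = aa, y = bb, z = ε for s = aabb with p = 2
violates the constraint: |xy| ≤ p

|xy| = |aabb| = 4 > 2 = p. The decomposition puts too many characters in xy.

Pumping lemma constraints:
1. xyz = s (decomposition is valid)
2. |xy| ≤ p
3. |y| > 0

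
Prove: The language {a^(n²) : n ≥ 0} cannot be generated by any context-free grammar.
Assume for contradiction that L is context-free, and let p ≥ 1 be the pumping length given by the pumping lemma for CFLs.
Choose s = a^(p²). Then s ∈ L and |s| = p² ≥ p.
By the CFL pumping lemma, s = uvxyz for some u, v, x, y, z with |vxy| ≤ p, |vy| ≥ 1, and uv^i xy^i z ∈ L for every i ≥ 0.
All symbols are a's, so only lengths matter: let k = |vy|, with 1 ≤ k ≤ |vxy| ≤ p.

Take i = 2: |uv²xy²z| = p² + k, and p² < p² + k ≤ p² + p < (p + 1)².
So the length lies strictly between consecutive squares and is not a perfect square; uv²xy²z ∉ L.

This contradicts the CFL pumping lemma, which requires uv^i xy^i z ∈ L for all i ≥ 0.
Hence L = {a^(n²) : n ≥ 0} is not context-free. ∎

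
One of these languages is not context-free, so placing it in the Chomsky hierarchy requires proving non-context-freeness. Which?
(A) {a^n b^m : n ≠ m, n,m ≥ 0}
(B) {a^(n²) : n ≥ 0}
(B) {a^(n²) : n ≥ 0}

(B) {a^(n²) : n ≥ 0} requires the CFL pumping lemma.

- {a^n b^m : n ≠ m, n,m ≥ 0} is context-free (but not regular)
  • Can be shown non-regular with the regular pumping lemma
  • After pumping a's, we can make n = m

- {a^(n²) : n ≥ 0} is NOT context-free
  • Requires the CFL pumping lemma to prove
  • Gaps between squares grow unboundedly

The CFL pumping lemma is "stronger" in that it can prove non-membership
in the larger class of context-free languages.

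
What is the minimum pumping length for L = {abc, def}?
p = 4

For a finite language L, the pumping lemma holds vacuously if p > max|s| for s ∈ L.

The longest string in L = {abc, def} has length 3.
If p = 4, then no string s ∈ L has |s| ≥ p, so the condition is vacuously true.

The minimum pumping length is p = 4.

Why no smaller p works: for any p ≤ 3, the longest string s ∈ L has |s| = 3 ≥ p, so it would
have to be pumpable; but pumping up (i = 2, 3, ...) produces ever longer strings, which cannot all lie in the
finite language L. So the pumping property fails for every p ≤ 3.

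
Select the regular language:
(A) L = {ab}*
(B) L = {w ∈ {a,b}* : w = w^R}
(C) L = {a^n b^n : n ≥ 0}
(A) {ab}*

(A) L = {ab}* is regular.

This can be recognized by a finite automaton (DFA/NFA).
Regular expressions like {ab}* define regular languages.

The other choices are not regular:
- {w ∈ {a,b}* : w = w^R}: After pumping, the string is no longer symmetric
- {a^n b^n : n ≥ 0}: After pumping, the number of a's and b's become unequal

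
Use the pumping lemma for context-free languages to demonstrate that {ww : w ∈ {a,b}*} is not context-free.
Assume for contradiction that L is context-free, and let p ≥ 1 be the pumping length given by the pumping lemma for CFLs.
Choose s = a^p b^p a^p b^p. Then s ∈ L (take w = a^p b^p) and |s| = 4p ≥ p.
By the CFL pumping lemma, s = uvxyz for some u, v, x, y, z with |vxy| ≤ p, |vy| ≥ 1, and uv^i xy^i z ∈ L for every i ≥ 0.

Write s as four blocks A₁ B₁ A₂ B₂ with A₁ = A₂ = a^p and B₁ = B₂ = b^p. Since |vxy| ≤ p, the window vxy lies inside at most two adjacent blocks. Take i = 0 and let t = uxz, so |t| = 4p − |vy| with 1 ≤ |vy| ≤ p. If |t| is odd, t ∉ L immediately, so assume |vy| is even (hence |vy| ≥ 2) and |t|/2 = 2p − |vy|/2, which satisfies p ≤ |t|/2 ≤ 2p − 1.

Case 1 (vxy inside A₁B₁): t = a^(p−j) b^(p−l) a^p b^p with j + l = |vy|. The second half of t has length < 2p, so it is a suffix of the trailing a^p b^p and ends in b; the first half is a^(p−j) b^(p−l) a^((j+l)/2), which ends in a because (j+l)/2 ≥ 1. The halves differ, so t ∉ L.

Case 2 (vxy inside B₁A₂, straddling the middle): t = a^p b^(p−j) a^(p−l) b^p with j + l = |vy|. If t = ww, then w is a prefix of t of length ≥ p, so w begins with a^p; and w is a suffix of t of length ≥ p, so w ends with b^p. That forces |w| ≥ 2p, contradicting |w| = |t|/2 ≤ 2p − 1. So t ∉ L.

Case 3 (vxy inside A₂B₂): t = a^p b^p a^(p−j) b^(p−l) with j + l = |vy|. The first half of t is a prefix of a^p b^p, so it begins with a; the second half is b^((j+l)/2) a^(p−j) b^(p−l), which begins with b. The halves differ, so t ∉ L.

In every case uv⁰xy⁰z = uxz ∉ L.

This contradicts the CFL pumping lemma, which requires uv^i xy^i z ∈ L for all i ≥ 0.
Hence L = {ww : w ∈ {a,b}*} is not context-free. ∎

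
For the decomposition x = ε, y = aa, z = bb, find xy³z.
aaaaaabb

Given x = '', y = 'aa', z = 'bb' and i = 3:

xy^3z = x + y·y·...·y (3 times) + z
       = '' + 'aa'^3 + 'bb'
       = '' + 'aaaaaa' + 'bb'
       = 'aaaaaabb'

The pumped string is 'aaaaaabb' with length 8.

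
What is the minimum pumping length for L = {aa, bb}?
p = 3

For a finite language L, the pumping lemma holds vacuously if p > max|s| for s ∈ L.

The longest string in L = {aa, bb} has length 2.
If p = 3, then no string s ∈ L has |s| ≥ p, so the condition is vacuously true.

The minimum pumping length is p = 3.

Why no smaller p works: for any p ≤ 2, the longest string s ∈ L has |s| = 2 ≥ p, so it would
have to be pumpable; but pumping up (i = 2, 3, ...) produces ever longer strings, which cannot all lie in the
finite language L. So the pumping property fails for every p ≤ 2.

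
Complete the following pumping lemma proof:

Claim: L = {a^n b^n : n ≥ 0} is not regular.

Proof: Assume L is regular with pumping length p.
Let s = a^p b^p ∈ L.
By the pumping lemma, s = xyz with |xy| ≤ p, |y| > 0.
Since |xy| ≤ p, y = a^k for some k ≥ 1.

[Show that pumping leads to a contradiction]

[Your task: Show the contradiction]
Consider xy²z = a^(p+k) b^p.

Since k ≥ 1, we have p + k > p.
So xy²z has more a's than b's: (p+k) a's vs p b's.
This means xy²z ∉ L because a^n b^n requires equal counts.

This contradicts the pumping lemma which states xy²z ∈ L.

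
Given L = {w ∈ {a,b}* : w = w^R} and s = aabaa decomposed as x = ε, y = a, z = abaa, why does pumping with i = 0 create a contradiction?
xy⁰z = abaa ∉ L

Pumping with i = 0 replaces y = a by y⁰ = ε:
- Original: s = xyz = aabaa; aabaa reversed is aabaa, the same string, so it is a palindrome and is in L
- Pumped: xy⁰z = ε · ε · abaa = abaa
- abaa reversed is aaba ≠ abaa, so it is not a palindrome and is not in L

The pumping lemma would require xy⁰z ∈ L, so this decomposition yields a contradiction.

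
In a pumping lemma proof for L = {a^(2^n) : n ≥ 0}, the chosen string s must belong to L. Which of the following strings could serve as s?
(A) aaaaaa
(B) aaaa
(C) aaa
(B) aaaa

The pumping lemma is applied to a string s that lies in L, so first check membership of each option:
- (A) aaaaaa has length 6, strictly between 2^2 = 4 and 2^3 = 8, so it is not in L ✗
- (B) aaaa has length 4 = 2^2, so it is in L ✓
- (C) aaa has length 3, strictly between 2^1 = 2 and 2^2 = 4, so it is not in L ✗

Only (B) aaaa is in L, so it is the only candidate that could play the role of s.
(In a complete proof one picks s in terms of the pumping length p so that |s| ≥ p is guaranteed; a fixed string like aaaa illustrates the shape of such an s.)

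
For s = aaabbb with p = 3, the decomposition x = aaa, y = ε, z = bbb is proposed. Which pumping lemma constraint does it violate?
Violated: |y| > 0

The decomposition x = aaa, y = ε, z = bbb for s = aaabbb with p = 3
violates the constraint: |y| > 0

|y| = 0, but the pumping lemma requires |y| > 0 (y must be non-empty).

Pumping lemma constraints:
1. xyz = s (decomposition is valid)
2. |xy| ≤ p
3. |y| > 0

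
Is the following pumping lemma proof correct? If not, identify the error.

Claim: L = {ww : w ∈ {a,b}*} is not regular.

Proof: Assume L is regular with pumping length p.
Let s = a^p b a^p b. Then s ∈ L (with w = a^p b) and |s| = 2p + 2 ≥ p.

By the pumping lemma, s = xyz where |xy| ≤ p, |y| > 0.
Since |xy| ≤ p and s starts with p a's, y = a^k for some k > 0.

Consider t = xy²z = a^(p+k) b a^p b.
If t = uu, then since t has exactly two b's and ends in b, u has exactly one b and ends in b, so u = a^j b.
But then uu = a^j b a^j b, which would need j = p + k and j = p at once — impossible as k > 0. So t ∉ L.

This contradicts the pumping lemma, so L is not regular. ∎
The proof is correct.

This proof is valid because:
1. s = a^p b a^p b is in L and is chosen in terms of p, so |s| ≥ p holds for every p
2. The decomposition analysis is correct: |xy| ≤ p forces y to lie inside the leading a's
3. The contradiction is valid: the argument shows a^(p+k) b a^p b cannot be split into two equal halves
4. The conclusion follows logically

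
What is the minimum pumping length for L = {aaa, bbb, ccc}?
p = 4

For a finite language L, the pumping lemma holds vacuously if p > max|s| for s ∈ L.

The longest string in L = {aaa, bbb, ccc} has length 3.
If p = 4, then no string s ∈ L has |s| ≥ p, so the condition is vacuously true.

The minimum pumping length is p = 4.

Why no smaller p works: for any p ≤ 3, the longest string s ∈ L has |s| = 3 ≥ p, so it would
have to be pumpable; but pumping up (i = 2, 3, ...) produces ever longer strings, which cannot all lie in the
finite language L. So the pumping property fails for every p ≤ 3.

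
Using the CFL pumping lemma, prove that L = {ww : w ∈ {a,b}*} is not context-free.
Assume for contradiction that L is context-free, and let p ≥ 1 be the pumping length given by the pumping lemma for CFLs.
Choose s = a^p b^p a^p b^p. Then s ∈ L (take w = a^p b^p) and |s| = 4p ≥ p.
By the CFL pumping lemma, s = uvxyz for some u, v, x, y, z with |vxy| ≤ p, |vy| ≥ 1, and uv^i xy^i z ∈ L for every i ≥ 0.

Write s as four blocks A₁ B₁ A₂ B₂ with A₁ = A₂ = a^p and B₁ = B₂ = b^p. Since |vxy| ≤ p, the window vxy lies inside at most two adjacent blocks. Take i = 0 and let t = uxz, so |t| = 4p − |vy| with 1 ≤ |vy| ≤ p. If |t| is odd, t ∉ L immediately, so assume |vy| is even (hence |vy| ≥ 2) and |t|/2 = 2p − |vy|/2, which satisfies p ≤ |t|/2 ≤ 2p − 1.

Case 1 (vxy inside A₁B₁): t = a^(p−j) b^(p−l) a^p b^p with j + l = |vy|. The second half of t has length < 2p, so it is a suffix of the trailing a^p b^p and ends in b; the first half is a^(p−j) b^(p−l) a^((j+l)/2), which ends in a because (j+l)/2 ≥ 1. The halves differ, so t ∉ L.

Case 2 (vxy inside B₁A₂, straddling the middle): t = a^p b^(p−j) a^(p−l) b^p with j + l = |vy|. If t = ww, then w is a prefix of t of length ≥ p, so w begins with a^p; and w is a suffix of t of length ≥ p, so w ends with b^p. That forces |w| ≥ 2p, contradicting |w| = |t|/2 ≤ 2p − 1. So t ∉ L.

Case 3 (vxy inside A₂B₂): t = a^p b^p a^(p−j) b^(p−l) with j + l = |vy|. The first half of t is a prefix of a^p b^p, so it begins with a; the second half is b^((j+l)/2) a^(p−j) b^(p−l), which begins with b. The halves differ, so t ∉ L.

In every case uv⁰xy⁰z = uxz ∉ L.

This contradicts the CFL pumping lemma, which requires uv^i xy^i z ∈ L for all i ≥ 0.
Hence L = {ww : w ∈ {a,b}*} is not context-free. ∎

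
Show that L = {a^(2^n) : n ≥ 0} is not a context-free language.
Assume for contradiction that L is context-free, and let p ≥ 1 be the pumping length given by the pumping lemma for CFLs.
Choose s = a^(2^p). Then s ∈ L and |s| = 2^p ≥ p.
By the CFL pumping lemma, s = uvxyz for some u, v, x, y, z with |vxy| ≤ p, |vy| ≥ 1, and uv^i xy^i z ∈ L for every i ≥ 0.
All symbols are a's, so only lengths matter: let k = |vy|, with 1 ≤ k ≤ |vxy| ≤ p < 2^p.

Take i = 2: |uv²xy²z| = 2^p + k, and 2^p < 2^p + k < 2^p + 2^p = 2^(p+1).
So the length lies strictly between consecutive powers of two and is not a power of 2; uv²xy²z ∉ L.

This contradicts the CFL pumping lemma, which requires uv^i xy^i z ∈ L for all i ≥ 0.
Hence L = {a^(2^n) : n ≥ 0} is not context-free. ∎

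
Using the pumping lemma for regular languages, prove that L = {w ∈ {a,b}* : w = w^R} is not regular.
Assume for contradiction that L is regular, and let p ≥ 1 be the pumping length given by the pumping lemma.
Choose s = a^p b a^p. Then s ∈ L (it reads the same in both directions) and |s| = 2p + 1 ≥ p.
By the pumping lemma, s = xyz for some x, y, z with |xy| ≤ p, |y| ≥ 1, and xy^i z ∈ L for every i ≥ 0.
Since |xy| ≤ p and the first p symbols of s are all a's, y = a^k for some k with 1 ≤ k ≤ p.

Take i = 0: xy⁰z = a^(p − k) b a^p.
Its reversal is a^p b a^(p − k). These differ because the block of a's before the unique b has length p − k in one and p in the other, and p − k ≠ p since k ≥ 1. So xy⁰z is not a palindrome, i.e. xy⁰z ∉ L.

This contradicts the pumping lemma, which requires xy^i z ∈ L for all i ≥ 0.
Hence L = {w ∈ {a,b}* : w = w^R} is not regular. ∎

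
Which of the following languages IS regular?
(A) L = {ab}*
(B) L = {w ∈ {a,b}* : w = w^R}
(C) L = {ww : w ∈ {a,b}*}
(A) {ab}*

(A) L = {ab}* is regular.

This can be recognized by a finite automaton (DFA/NFA).
Regular expressions like {ab}* define regular languages.

The other choices are not regular:
- {w ∈ {a,b}* : w = w^R}: After pumping, the string is no longer symmetric
- {ww : w ∈ {a,b}*}: After pumping, the two halves no longer match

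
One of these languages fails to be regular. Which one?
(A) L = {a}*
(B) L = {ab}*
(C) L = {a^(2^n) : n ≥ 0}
(C) {a^(2^n) : n ≥ 0}

(C) L = {a^(2^n) : n ≥ 0} is NOT regular.

The pumping lemma can be used to prove this:
After pumping, length is no longer a power of 2

The other languages are regular because they can be recognized by finite automata.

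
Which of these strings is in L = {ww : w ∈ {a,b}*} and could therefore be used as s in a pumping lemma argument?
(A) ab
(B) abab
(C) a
(B) abab

The pumping lemma is applied to a string s that lies in L, so first check membership of each option:
- (A) ab has length 2; its halves are a and b, which differ, so it is not in L ✗
- (B) abab splits into halves ab · ab, which are equal, so it is in L (w = ab) ✓
- (C) a has odd length 1, so it cannot be written as ww and is not in L ✗

Only (B) abab is in L, so it is the only candidate that could play the role of s.
(In a complete proof one picks s in terms of the pumping length p so that |s| ≥ p is guaranteed; a fixed string like abab illustrates the shape of such an s.)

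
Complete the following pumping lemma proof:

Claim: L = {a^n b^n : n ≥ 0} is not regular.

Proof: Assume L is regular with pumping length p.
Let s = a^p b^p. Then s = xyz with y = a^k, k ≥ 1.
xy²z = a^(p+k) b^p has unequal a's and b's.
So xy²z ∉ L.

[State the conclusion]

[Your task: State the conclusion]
This contradicts the pumping lemma for regular languages,
which guarantees xy^i z ∈ L for all i ≥ 0.

Since our assumption that L is regular leads to a contradiction,
we conclude that L = {a^n b^n : n ≥ 0} is NOT regular. ∎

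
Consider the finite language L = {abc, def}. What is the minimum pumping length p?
p = 4

For a finite language L, the pumping lemma holds vacuously if p > max|s| for s ∈ L.

The longest string in L = {abc, def} has length 3.
If p = 4, then no string s ∈ L has |s| ≥ p, so the condition is vacuously true.

The minimum pumping length is p = 4.

Why no smaller p works: for any p ≤ 3, the longest string s ∈ L has |s| = 3 ≥ p, so it would
have to be pumpable; but pumping up (i = 2, 3, ...) produces ever longer strings, which cannot all lie in the
finite language L. So the pumping property fails for every p ≤ 3.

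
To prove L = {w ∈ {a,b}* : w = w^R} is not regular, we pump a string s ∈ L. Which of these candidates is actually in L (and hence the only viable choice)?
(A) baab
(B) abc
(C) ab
(A) baab

The pumping lemma is applied to a string s that lies in L, so first check membership of each option:
- (A) baab reversed is baab, the same string, so it is a palindrome and is in L ✓
- (B) abc reversed is cba ≠ abc, so it is not a palindrome and is not in L ✗
- (C) ab reversed is ba ≠ ab, so it is not a palindrome and is not in L ✗

Only (A) baab is in L, so it is the only candidate that could play the role of s.
(In a complete proof one picks s in terms of the pumping length p so that |s| ≥ p is guaranteed; a fixed string like baab illustrates the shape of such an s.)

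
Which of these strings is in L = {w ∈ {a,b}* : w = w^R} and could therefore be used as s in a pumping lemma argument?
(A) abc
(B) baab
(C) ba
(B) baab

The pumping lemma is applied to a string s that lies in L, so first check membership of each option:
- (A) abc reversed is cba ≠ abc, so it is not a palindrome and is not in L ✗
- (B) baab reversed is baab, the same string, so it is a palindrome and is in L ✓
- (C) ba reversed is ab ≠ ba, so it is not a palindrome and is not in L ✗

Only (B) baab is in L, so it is the only candidate that could play the role of s.
(In a complete proof one picks s in terms of the pumping length p so that |s| ≥ p is guaranteed; a fixed string like baab illustrates the shape of such an s.)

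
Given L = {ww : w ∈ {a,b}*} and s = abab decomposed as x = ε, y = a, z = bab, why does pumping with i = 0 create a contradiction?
xy⁰z = bab ∉ L

Pumping with i = 0 replaces y = a by y⁰ = ε:
- Original: s = xyz = abab; abab splits into halves ab · ab, which are equal, so it is in L (w = ab)
- Pumped: xy⁰z = ε · ε · bab = bab
- bab has odd length 3, so it cannot be written as ww and is not in L

The pumping lemma would require xy⁰z ∈ L, so this decomposition yields a contradiction.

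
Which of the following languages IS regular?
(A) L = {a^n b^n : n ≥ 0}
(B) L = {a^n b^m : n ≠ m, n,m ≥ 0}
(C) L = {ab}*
(C) {ab}*

(C) L = {ab}* is regular.

This can be recognized by a finite automaton (DFA/NFA).
Regular expressions like {ab}* define regular languages.

The other choices are not regular:
- {a^n b^n : n ≥ 0}: After pumping, the number of a's and b's become unequal
- {a^n b^m : n ≠ m, n,m ≥ 0}: After pumping a's, we can make n = m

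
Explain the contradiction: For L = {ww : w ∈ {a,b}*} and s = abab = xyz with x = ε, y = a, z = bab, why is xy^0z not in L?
xy⁰z = bab ∉ L

Pumping with i = 0 replaces y = a by y⁰ = ε:
- Original: s = xyz = abab; abab splits into halves ab · ab, which are equal, so it is in L (w = ab)
- Pumped: xy⁰z = ε · ε · bab = bab
- bab has odd length 3, so it cannot be written as ww and is not in L

The pumping lemma would require xy⁰z ∈ L, so this decomposition yields a contradiction.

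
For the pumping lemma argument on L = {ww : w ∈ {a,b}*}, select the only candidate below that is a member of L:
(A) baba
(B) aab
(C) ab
(A) baba

The pumping lemma is applied to a string s that lies in L, so first check membership of each option:
- (A) baba splits into halves ba · ba, which are equal, so it is in L (w = ba) ✓
- (B) aab has odd length 3, so it cannot be written as ww and is not in L ✗
- (C) ab has length 2; its halves are a and b, which differ, so it is not in L ✗

Only (A) baba is in L, so it is the only candidate that could play the role of s.
(In a complete proof one picks s in terms of the pumping length p so that |s| ≥ p is guaranteed; a fixed string like baba illustrates the shape of such an s.)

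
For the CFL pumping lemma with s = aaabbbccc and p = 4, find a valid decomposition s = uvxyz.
u='aa', v='a', x='bb', y='b', z='ccc'

For s = aaabbbccc with pumping length p = 4:

One valid decomposition:
- u = 'aa'
- v = 'a'
- x = 'bb'
- y = 'b'
- z = 'ccc'

Verification:
- uvxyz = 'aa' + 'a' + 'bb' + 'b' + 'ccc' = aaabbbccc ✓
- |vxy| = |'abbb'| = 4 ≤ 4 ✓
- |vy| = |'ab'| = 2 > 0 ✓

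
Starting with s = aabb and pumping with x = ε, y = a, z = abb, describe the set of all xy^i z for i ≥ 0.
{xy^i z : i ≥ 0} = {a^(i+1) b^2 : i ≥ 0} = {abb, aabb, aaabb, ...}

With x = ε, y = a, z = abb: Starting with aabb and pumping the first 'a' (z = abb keeps the second 'a'), we get strings with i+1 a's followed by 2 b's for i = 0, 1, 2, ...; note bb is not produced because z always contributes one a.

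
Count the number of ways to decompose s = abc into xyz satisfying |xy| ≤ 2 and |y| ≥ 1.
3

For s = 'abc' with pumping length p = 2:

Constraints: |xy| ≤ 2, |y| > 0

Valid decompositions (|xy| ≤ p, |y| ≥ 1):
  • x='', y='a', z='bc'
  • x='a', y='b', z='c'
  • x='', y='ab', z='c'

Total count: 3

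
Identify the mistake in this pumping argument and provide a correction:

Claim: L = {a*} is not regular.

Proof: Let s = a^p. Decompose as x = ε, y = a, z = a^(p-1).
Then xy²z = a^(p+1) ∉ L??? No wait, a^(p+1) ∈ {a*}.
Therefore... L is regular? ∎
Error: The proof attempts to show a*  is not regular, but a* IS regular!

Correction: a* is a regular language (recognized by a simple DFA with one accepting state and self-loop on 'a'). The pumping lemma can only prove non-regularity, not regularity. For regular languages, pumping always works.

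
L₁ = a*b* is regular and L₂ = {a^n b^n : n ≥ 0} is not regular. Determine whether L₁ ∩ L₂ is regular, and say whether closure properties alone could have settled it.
No — L₁ ∩ L₂ is not regular.

Every string a^n b^n already lies in a*b*, so L₁ ∩ L₂ = {a^n b^n : n ≥ 0} = L₂ itself, which is the standard non-regular language (pump s = a^p b^p).

Note that the bare facts "L₁ regular, L₂ non-regular" do not settle the question by themselves: the closure of regular languages under ∪, ∩, complement and difference applies only when BOTH operands are regular. With a non-regular operand the result can come out regular or non-regular depending on the specific languages, so one has to work out L₁ ∩ L₂ for this particular pair, as above.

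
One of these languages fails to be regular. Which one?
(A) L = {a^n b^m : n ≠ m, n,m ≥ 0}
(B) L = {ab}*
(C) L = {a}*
(A) {a^n b^m : n ≠ m, n,m ≥ 0}

(A) L = {a^n b^m : n ≠ m, n,m ≥ 0} is NOT regular.

The pumping lemma can be used to prove this:
After pumping a's, we can make n = m

The other languages are regular because they can be recognized by finite automata.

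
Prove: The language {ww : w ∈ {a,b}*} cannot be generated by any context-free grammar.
Assume for contradiction that L is context-free, and let p ≥ 1 be the pumping length given by the pumping lemma for CFLs.
Choose s = a^p b^p a^p b^p. Then s ∈ L (take w = a^p b^p) and |s| = 4p ≥ p.
By the CFL pumping lemma, s = uvxyz for some u, v, x, y, z with |vxy| ≤ p, |vy| ≥ 1, and uv^i xy^i z ∈ L for every i ≥ 0.

Write s as four blocks A₁ B₁ A₂ B₂ with A₁ = A₂ = a^p and B₁ = B₂ = b^p. Since |vxy| ≤ p, the window vxy lies inside at most two adjacent blocks. Take i = 0 and let t = uxz, so |t| = 4p − |vy| with 1 ≤ |vy| ≤ p. If |t| is odd, t ∉ L immediately, so assume |vy| is even (hence |vy| ≥ 2) and |t|/2 = 2p − |vy|/2, which satisfies p ≤ |t|/2 ≤ 2p − 1.

Case 1 (vxy inside A₁B₁): t = a^(p−j) b^(p−l) a^p b^p with j + l = |vy|. The second half of t has length < 2p, so it is a suffix of the trailing a^p b^p and ends in b; the first half is a^(p−j) b^(p−l) a^((j+l)/2), which ends in a because (j+l)/2 ≥ 1. The halves differ, so t ∉ L.

Case 2 (vxy inside B₁A₂, straddling the middle): t = a^p b^(p−j) a^(p−l) b^p with j + l = |vy|. If t = ww, then w is a prefix of t of length ≥ p, so w begins with a^p; and w is a suffix of t of length ≥ p, so w ends with b^p. That forces |w| ≥ 2p, contradicting |w| = |t|/2 ≤ 2p − 1. So t ∉ L.

Case 3 (vxy inside A₂B₂): t = a^p b^p a^(p−j) b^(p−l) with j + l = |vy|. The first half of t is a prefix of a^p b^p, so it begins with a; the second half is b^((j+l)/2) a^(p−j) b^(p−l), which begins with b. The halves differ, so t ∉ L.

In every case uv⁰xy⁰z = uxz ∉ L.

This contradicts the CFL pumping lemma, which requires uv^i xy^i z ∈ L for all i ≥ 0.
Hence L = {ww : w ∈ {a,b}*} is not context-free. ∎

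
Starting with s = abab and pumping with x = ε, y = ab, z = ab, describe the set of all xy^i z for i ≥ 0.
{xy^i z : i ≥ 0} = {(ab)^(i+1) : i ≥ 0} = {ab, abab, ababab, ...}

With x = ε, y = ab, z = ab: Pumping 'ab' gives strings of alternating a's and b's.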